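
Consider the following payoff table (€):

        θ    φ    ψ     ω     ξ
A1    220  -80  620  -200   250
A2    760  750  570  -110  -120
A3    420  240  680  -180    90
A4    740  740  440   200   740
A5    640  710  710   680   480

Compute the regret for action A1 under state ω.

880

Best payoff under ω is 680.
Regret = 680 − (-200) = 880.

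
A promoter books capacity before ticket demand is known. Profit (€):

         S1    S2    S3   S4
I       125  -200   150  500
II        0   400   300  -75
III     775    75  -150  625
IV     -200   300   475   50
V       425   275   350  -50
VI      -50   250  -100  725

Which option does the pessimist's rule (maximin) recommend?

V

Row minima: I=-200, II=-75, III=-150, IV=-200, V=-50, VI=-100
Best worst-case = -50 → V.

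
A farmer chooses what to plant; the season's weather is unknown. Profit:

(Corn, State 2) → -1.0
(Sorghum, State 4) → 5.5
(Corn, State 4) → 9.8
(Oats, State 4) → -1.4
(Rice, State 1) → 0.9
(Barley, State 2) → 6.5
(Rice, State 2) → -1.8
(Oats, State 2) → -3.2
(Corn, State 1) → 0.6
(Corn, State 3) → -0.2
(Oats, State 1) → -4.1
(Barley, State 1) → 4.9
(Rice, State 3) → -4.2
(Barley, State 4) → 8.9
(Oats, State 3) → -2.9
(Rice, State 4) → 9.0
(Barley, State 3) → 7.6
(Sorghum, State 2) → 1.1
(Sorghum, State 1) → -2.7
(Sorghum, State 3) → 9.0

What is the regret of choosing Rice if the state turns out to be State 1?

Best payoff under State 1 is 4.9.
Regret = 4.9 − 0.9 = 4.0.

4.0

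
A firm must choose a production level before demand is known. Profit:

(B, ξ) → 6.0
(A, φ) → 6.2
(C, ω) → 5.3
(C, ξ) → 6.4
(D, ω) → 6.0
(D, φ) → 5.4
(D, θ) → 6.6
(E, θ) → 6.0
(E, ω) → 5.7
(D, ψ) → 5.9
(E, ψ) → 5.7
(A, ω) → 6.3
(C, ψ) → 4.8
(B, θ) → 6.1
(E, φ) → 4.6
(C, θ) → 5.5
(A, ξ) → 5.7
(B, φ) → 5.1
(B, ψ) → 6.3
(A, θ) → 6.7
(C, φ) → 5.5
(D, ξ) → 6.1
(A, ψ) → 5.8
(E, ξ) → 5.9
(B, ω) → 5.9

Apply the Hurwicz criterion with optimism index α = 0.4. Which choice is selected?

A: 0.4·6.7 + 0.6·5.7 = 6.1
B: 0.4·6.3 + 0.6·5.1 = 5.58
C: 0.4·6.4 + 0.6·4.8 = 5.44
D: 0.4·6.6 + 0.6·5.4 = 5.88
E: 0.4·6.0 + 0.6·4.6 = 5.16
Highest Hurwicz score = 6.1 → A.

A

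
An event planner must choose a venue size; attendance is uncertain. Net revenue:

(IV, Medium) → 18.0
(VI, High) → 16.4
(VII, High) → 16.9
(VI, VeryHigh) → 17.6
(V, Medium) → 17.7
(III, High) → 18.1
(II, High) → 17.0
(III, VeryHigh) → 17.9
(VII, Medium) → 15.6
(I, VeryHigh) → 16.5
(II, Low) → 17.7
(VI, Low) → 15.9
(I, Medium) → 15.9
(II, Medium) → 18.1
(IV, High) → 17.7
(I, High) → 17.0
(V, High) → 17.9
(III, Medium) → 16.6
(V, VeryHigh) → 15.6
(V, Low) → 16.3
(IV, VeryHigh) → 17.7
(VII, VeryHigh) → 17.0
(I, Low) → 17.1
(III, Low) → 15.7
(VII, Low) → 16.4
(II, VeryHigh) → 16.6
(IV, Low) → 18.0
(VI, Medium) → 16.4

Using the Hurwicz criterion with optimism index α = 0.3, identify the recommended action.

I: 0.3·17.1 + 0.7·15.9 = 16.26
II: 0.3·18.1 + 0.7·16.6 = 17.05
III: 0.3·18.1 + 0.7·15.7 = 16.42
IV: 0.3·18.0 + 0.7·17.7 = 17.79
V: 0.3·17.9 + 0.7·15.6 = 16.29
VI: 0.3·17.6 + 0.7·15.9 = 16.41
VII: 0.3·17.0 + 0.7·15.6 = 16.02
Highest Hurwicz score = 17.79 → IV.

IV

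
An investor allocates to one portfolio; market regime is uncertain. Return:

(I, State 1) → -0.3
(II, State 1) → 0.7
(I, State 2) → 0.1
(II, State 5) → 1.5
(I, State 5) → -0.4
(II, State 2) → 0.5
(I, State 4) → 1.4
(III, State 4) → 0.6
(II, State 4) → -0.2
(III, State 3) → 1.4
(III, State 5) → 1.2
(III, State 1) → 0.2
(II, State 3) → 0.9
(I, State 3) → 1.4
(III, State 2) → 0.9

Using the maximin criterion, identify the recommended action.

Row minima: I=-0.4, II=-0.2, III=0.2
Best worst-case = 0.2 → III.

III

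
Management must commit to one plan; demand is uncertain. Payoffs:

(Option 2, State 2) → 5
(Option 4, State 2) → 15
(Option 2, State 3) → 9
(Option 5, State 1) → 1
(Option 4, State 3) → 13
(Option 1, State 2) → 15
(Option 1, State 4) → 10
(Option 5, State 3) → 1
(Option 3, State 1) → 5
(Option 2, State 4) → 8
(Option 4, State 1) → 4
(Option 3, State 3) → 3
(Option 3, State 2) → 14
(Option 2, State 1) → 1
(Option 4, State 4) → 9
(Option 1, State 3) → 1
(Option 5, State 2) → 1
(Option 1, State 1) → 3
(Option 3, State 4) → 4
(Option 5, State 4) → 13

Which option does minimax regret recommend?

Option 4

Column bests: State 1=5, State 2=15, State 3=13, State 4=13.
Option 1 regrets: 2, 0, 12, 3 → max 12
Option 2 regrets: 4, 10, 4, 5 → max 10
Option 3 regrets: 0, 1, 10, 9 → max 10
Option 4 regrets: 1, 0, 0, 4 → max 4
Option 5 regrets: 4, 14, 12, 0 → max 14
Smallest max regret = 4 → Option 4.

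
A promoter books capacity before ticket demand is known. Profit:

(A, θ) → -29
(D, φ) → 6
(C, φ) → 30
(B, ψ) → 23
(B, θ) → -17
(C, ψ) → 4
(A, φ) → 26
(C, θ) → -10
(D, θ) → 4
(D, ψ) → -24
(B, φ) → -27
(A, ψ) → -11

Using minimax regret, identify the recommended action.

Column bests: θ=4, φ=30, ψ=23.
A regrets: 33, 4, 34 → max 34
B regrets: 21, 57, 0 → max 57
C regrets: 14, 0, 19 → max 19
D regrets: 0, 24, 47 → max 47
Smallest max regret = 19 → C.

C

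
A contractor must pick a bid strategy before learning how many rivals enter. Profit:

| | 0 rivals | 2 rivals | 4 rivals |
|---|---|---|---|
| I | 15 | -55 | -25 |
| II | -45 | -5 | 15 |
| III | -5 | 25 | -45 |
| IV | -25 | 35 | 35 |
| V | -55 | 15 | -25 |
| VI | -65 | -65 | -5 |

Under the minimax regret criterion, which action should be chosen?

IV

Column bests: 0 rivals=15, 2 rivals=35, 4 rivals=35.
I regrets: 0, 90, 60 → max 90
II regrets: 60, 40, 20 → max 60
III regrets: 20, 10, 80 → max 80
IV regrets: 40, 0, 0 → max 40
V regrets: 70, 20, 60 → max 70
VI regrets: 80, 100, 40 → max 100
Smallest max regret = 40 → IV.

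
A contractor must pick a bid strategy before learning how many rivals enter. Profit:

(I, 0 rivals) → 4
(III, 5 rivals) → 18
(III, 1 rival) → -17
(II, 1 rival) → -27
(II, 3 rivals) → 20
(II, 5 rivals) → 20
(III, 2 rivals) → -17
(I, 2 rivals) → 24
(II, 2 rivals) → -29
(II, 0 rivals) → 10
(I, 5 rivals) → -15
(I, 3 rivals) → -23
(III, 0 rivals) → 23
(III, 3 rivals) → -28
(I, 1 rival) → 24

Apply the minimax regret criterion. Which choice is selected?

I

Column bests: 0 rivals=23, 1 rival=24, 2 rivals=24, 3 rivals=20, 5 rivals=20.
I regrets: 19, 0, 0, 43, 35 → max 43
II regrets: 13, 51, 53, 0, 0 → max 53
III regrets: 0, 41, 41, 48, 2 → max 48
Smallest max regret = 43 → I.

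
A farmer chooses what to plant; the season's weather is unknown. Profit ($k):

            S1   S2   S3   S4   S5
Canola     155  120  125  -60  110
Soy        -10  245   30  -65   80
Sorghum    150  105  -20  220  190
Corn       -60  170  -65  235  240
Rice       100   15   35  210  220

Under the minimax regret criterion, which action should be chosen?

Column bests: S1=155, S2=245, S3=125, S4=235, S5=240.
Canola regrets: 0, 125, 0, 295, 130 → max 295
Soy regrets: 165, 0, 95, 300, 160 → max 300
Sorghum regrets: 5, 140, 145, 15, 50 → max 145
Corn regrets: 215, 75, 190, 0, 0 → max 215
Rice regrets: 55, 230, 90, 25, 20 → max 230
Smallest max regret = 145 → Sorghum.

Sorghum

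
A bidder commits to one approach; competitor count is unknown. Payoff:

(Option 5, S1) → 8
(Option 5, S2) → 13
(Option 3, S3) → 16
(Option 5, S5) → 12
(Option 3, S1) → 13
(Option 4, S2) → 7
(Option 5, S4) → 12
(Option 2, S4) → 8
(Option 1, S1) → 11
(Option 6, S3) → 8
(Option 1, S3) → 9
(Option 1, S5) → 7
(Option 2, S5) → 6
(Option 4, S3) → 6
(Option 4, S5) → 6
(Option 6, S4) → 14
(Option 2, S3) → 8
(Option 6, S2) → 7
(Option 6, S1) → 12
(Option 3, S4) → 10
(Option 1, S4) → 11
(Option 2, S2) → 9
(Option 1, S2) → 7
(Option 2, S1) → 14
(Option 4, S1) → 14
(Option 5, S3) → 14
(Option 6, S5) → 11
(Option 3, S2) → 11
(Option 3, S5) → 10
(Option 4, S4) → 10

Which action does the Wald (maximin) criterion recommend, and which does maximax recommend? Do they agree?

maximin → Option 3; maximax → Option 3 (agree)

Row minima: Option 1=7, Option 2=6, Option 3=10, Option 4=6, Option 5=8, Option 6=7
Best worst-case = 10 → Option 3.
Row maxima: Option 1=11, Option 2=14, Option 3=16, Option 4=14, Option 5=14, Option 6=14
Best best-case = 16 → Option 3.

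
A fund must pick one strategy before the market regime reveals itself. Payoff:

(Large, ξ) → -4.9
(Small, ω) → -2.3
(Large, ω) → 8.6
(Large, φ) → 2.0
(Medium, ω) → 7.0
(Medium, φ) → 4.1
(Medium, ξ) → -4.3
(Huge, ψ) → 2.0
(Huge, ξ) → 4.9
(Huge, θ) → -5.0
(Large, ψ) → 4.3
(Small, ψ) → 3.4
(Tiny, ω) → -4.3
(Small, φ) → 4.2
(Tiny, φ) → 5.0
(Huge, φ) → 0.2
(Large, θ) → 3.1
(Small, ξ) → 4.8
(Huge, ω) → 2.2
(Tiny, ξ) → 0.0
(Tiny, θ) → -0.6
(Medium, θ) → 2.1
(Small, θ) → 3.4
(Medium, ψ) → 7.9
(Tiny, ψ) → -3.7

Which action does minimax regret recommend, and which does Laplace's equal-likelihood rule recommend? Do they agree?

minimax regret → Huge; laplace → Medium (disagree)

Column bests: θ=3.4, φ=5.0, ψ=7.9, ω=8.6, ξ=4.9.
Tiny regrets: 4.0, 0.0, 11.6, 12.9, 4.9 → max 12.9
Small regrets: 0.0, 0.8, 4.5, 10.9, 0.1 → max 10.9
Medium regrets: 1.3, 0.9, 0.0, 1.6, 9.2 → max 9.2
Large regrets: 0.3, 3.0, 3.6, 0.0, 9.8 → max 9.8
Huge regrets: 8.4, 4.8, 5.9, 6.4, 0.0 → max 8.4
Smallest max regret = 8.4 → Huge.
Row averages: Tiny=-0.72, Small=2.7, Medium=3.36, Large=2.62, Huge=0.86
Highest average = 3.36 → Medium.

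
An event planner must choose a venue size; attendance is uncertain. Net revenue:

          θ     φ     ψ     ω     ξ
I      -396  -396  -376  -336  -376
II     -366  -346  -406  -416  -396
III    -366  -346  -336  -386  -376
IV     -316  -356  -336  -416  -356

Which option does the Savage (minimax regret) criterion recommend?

Column bests: θ=-316, φ=-346, ψ=-336, ω=-336, ξ=-356.
I regrets: 80, 50, 40, 0, 20 → max 80
II regrets: 50, 0, 70, 80, 40 → max 80
III regrets: 50, 0, 0, 50, 20 → max 50
IV regrets: 0, 10, 0, 80, 0 → max 80
Smallest max regret = 50 → III.

III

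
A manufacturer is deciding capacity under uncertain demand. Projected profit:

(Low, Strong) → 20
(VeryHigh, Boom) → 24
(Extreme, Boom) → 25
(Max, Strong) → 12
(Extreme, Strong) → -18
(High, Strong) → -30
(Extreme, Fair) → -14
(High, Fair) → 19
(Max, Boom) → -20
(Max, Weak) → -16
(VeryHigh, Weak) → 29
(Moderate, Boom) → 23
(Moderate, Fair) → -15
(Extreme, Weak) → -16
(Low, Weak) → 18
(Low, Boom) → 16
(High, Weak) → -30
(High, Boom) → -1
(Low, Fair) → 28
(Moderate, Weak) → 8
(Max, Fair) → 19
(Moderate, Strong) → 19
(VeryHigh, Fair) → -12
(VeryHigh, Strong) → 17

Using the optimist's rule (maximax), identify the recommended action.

VeryHigh

Row maxima: Low=28, Moderate=23, High=19, VeryHigh=29, Extreme=25, Max=19
Best best-case = 29 → VeryHigh.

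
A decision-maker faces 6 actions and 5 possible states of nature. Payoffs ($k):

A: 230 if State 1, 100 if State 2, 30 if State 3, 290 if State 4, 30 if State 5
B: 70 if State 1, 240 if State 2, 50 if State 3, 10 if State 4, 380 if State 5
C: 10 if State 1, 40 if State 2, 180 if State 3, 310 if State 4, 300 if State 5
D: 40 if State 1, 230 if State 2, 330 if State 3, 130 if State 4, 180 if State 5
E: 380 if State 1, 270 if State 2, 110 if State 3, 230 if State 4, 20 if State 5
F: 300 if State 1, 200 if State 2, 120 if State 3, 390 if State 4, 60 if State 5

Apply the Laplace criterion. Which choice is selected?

F

Row averages: A=136, B=150, C=168, D=182, E=202, F=214
Highest average = 214 → F.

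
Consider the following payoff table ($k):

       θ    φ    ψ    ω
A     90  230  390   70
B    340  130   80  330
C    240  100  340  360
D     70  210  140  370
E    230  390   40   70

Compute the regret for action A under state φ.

160

Best payoff under φ is 390.
Regret = 390 − 230 = 160.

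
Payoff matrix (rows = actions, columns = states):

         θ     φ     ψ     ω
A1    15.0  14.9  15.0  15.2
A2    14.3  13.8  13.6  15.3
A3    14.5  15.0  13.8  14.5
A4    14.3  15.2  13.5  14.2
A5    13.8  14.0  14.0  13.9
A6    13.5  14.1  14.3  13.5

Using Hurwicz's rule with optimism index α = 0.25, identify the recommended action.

A1: 0.25·15.2 + 0.75·14.9 = 14.975
A2: 0.25·15.3 + 0.75·13.6 = 14.025
A3: 0.25·15.0 + 0.75·13.8 = 14.1
A4: 0.25·15.2 + 0.75·13.5 = 13.925
A5: 0.25·14.0 + 0.75·13.8 = 13.85
A6: 0.25·14.3 + 0.75·13.5 = 13.7
Highest Hurwicz score = 14.975 → A1.

A1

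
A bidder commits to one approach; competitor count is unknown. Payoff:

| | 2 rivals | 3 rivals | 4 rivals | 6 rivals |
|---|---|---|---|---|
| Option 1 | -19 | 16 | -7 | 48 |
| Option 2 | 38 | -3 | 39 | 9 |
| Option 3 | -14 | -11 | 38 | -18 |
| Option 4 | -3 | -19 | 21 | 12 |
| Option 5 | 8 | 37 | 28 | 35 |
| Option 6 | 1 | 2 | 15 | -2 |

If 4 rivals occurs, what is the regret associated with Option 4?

Best payoff under 4 rivals is 39.
Regret = 39 − 21 = 18.

18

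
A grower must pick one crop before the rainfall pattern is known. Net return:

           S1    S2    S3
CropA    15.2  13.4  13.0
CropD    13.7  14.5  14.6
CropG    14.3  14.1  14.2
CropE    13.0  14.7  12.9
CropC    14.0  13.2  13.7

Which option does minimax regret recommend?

Column bests: S1=15.2, S2=14.7, S3=14.6.
CropA regrets: 0.0, 1.3, 1.6 → max 1.6
CropD regrets: 1.5, 0.2, 0.0 → max 1.5
CropG regrets: 0.9, 0.6, 0.4 → max 0.9
CropE regrets: 2.2, 0.0, 1.7 → max 2.2
CropC regrets: 1.2, 1.5, 0.9 → max 1.5
Smallest max regret = 0.9 → CropG.

CropG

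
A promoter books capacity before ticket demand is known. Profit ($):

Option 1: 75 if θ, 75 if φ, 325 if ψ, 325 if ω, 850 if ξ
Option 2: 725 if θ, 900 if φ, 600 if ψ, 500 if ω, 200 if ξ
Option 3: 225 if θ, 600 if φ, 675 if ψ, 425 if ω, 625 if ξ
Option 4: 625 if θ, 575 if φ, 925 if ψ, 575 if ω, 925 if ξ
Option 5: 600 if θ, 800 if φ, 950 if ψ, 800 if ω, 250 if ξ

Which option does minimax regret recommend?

Option 4

Column bests: θ=725, φ=900, ψ=950, ω=800, ξ=925.
Option 1 regrets: 650, 825, 625, 475, 75 → max 825
Option 2 regrets: 0, 0, 350, 300, 725 → max 725
Option 3 regrets: 500, 300, 275, 375, 300 → max 500
Option 4 regrets: 100, 325, 25, 225, 0 → max 325
Option 5 regrets: 125, 100, 0, 0, 675 → max 675
Smallest max regret = 325 → Option 4.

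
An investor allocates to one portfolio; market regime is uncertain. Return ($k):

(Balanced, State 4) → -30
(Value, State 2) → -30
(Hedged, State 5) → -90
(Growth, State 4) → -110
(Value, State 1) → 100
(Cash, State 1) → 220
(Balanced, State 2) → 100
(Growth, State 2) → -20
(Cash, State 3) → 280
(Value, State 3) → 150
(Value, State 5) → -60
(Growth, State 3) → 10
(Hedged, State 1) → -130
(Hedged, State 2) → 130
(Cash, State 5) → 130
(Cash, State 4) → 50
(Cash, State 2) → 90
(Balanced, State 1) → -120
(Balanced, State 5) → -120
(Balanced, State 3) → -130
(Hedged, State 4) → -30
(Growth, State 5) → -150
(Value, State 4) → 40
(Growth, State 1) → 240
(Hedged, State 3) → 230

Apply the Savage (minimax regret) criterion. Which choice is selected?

Cash

Column bests: State 1=240, State 2=130, State 3=280, State 4=50, State 5=130.
Value regrets: 140, 160, 130, 10, 190 → max 190
Growth regrets: 0, 150, 270, 160, 280 → max 280
Balanced regrets: 360, 30, 410, 80, 250 → max 410
Hedged regrets: 370, 0, 50, 80, 220 → max 370
Cash regrets: 20, 40, 0, 0, 0 → max 40
Smallest max regret = 40 → Cash.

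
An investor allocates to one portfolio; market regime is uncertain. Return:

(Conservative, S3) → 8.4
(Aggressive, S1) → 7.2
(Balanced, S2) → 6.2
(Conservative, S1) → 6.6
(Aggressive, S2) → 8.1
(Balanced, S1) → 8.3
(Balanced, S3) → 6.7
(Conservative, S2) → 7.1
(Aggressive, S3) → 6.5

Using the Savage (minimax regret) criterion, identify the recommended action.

Conservative

Column bests: S1=8.3, S2=8.1, S3=8.4.
Conservative regrets: 1.7, 1.0, 0.0 → max 1.7
Balanced regrets: 0.0, 1.9, 1.7 → max 1.9
Aggressive regrets: 1.1, 0.0, 1.9 → max 1.9
Smallest max regret = 1.7 → Conservative.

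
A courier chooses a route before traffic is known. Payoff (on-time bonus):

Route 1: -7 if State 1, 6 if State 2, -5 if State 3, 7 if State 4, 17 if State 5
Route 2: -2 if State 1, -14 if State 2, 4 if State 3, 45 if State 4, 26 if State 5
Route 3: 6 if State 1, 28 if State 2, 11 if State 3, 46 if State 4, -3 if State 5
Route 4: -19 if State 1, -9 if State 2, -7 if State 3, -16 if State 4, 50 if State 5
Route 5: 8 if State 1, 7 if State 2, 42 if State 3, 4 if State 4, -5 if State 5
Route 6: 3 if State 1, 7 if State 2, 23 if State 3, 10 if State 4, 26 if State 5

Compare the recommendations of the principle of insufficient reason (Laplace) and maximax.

Row averages: Route 1=3.6, Route 2=11.8, Route 3=17.6, Route 4=-0.2, Route 5=11.2, Route 6=13.8
Highest average = 17.6 → Route 3.
Row maxima: Route 1=17, Route 2=45, Route 3=46, Route 4=50, Route 5=42, Route 6=26
Best best-case = 50 → Route 4.

laplace → Route 3; maximax → Route 4 (disagree)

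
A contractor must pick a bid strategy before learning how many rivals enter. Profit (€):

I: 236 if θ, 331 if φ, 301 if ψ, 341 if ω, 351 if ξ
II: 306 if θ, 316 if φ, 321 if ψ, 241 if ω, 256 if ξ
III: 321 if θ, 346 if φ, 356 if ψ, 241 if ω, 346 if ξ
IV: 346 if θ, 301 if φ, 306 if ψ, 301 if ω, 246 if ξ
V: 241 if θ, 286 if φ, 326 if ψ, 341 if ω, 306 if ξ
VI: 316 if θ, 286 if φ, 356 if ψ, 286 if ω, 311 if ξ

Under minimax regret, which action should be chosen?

VI

Column bests: θ=346, φ=346, ψ=356, ω=341, ξ=351.
I regrets: 110, 15, 55, 0, 0 → max 110
II regrets: 40, 30, 35, 100, 95 → max 100
III regrets: 25, 0, 0, 100, 5 → max 100
IV regrets: 0, 45, 50, 40, 105 → max 105
V regrets: 105, 60, 30, 0, 45 → max 105
VI regrets: 30, 60, 0, 55, 40 → max 60
Smallest max regret = 60 → VI.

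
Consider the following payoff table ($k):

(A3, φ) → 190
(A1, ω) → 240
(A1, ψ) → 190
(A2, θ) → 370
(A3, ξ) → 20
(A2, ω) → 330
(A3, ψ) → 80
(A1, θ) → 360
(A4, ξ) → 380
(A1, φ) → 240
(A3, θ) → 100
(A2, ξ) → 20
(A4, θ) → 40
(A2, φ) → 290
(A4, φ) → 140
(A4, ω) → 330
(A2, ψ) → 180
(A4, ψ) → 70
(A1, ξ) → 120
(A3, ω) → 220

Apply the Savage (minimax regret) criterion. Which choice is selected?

Column bests: θ=370, φ=290, ψ=190, ω=330, ξ=380.
A1 regrets: 10, 50, 0, 90, 260 → max 260
A2 regrets: 0, 0, 10, 0, 360 → max 360
A3 regrets: 270, 100, 110, 110, 360 → max 360
A4 regrets: 330, 150, 120, 0, 0 → max 330
Smallest max regret = 260 → A1.

A1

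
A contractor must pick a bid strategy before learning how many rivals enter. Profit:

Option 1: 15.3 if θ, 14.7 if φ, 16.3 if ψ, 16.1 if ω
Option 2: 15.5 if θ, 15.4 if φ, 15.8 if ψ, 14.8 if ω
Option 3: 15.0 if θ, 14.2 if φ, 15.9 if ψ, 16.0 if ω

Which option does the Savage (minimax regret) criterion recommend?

Option 1

Column bests: θ=15.5, φ=15.4, ψ=16.3, ω=16.1.
Option 1 regrets: 0.2, 0.7, 0.0, 0.0 → max 0.7
Option 2 regrets: 0.0, 0.0, 0.5, 1.3 → max 1.3
Option 3 regrets: 0.5, 1.2, 0.4, 0.1 → max 1.2
Smallest max regret = 0.7 → Option 1.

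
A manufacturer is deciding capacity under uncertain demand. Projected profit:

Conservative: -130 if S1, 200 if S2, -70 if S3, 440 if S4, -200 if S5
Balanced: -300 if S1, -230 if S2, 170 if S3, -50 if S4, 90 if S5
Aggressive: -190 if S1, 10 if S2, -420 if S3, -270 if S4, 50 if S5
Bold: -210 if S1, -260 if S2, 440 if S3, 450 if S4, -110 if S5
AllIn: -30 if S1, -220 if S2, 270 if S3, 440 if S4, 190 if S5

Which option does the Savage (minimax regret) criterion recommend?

Column bests: S1=-30, S2=200, S3=440, S4=450, S5=190.
Conservative regrets: 100, 0, 510, 10, 390 → max 510
Balanced regrets: 270, 430, 270, 500, 100 → max 500
Aggressive regrets: 160, 190, 860, 720, 140 → max 860
Bold regrets: 180, 460, 0, 0, 300 → max 460
AllIn regrets: 0, 420, 170, 10, 0 → max 420
Smallest max regret = 420 → AllIn.

AllIn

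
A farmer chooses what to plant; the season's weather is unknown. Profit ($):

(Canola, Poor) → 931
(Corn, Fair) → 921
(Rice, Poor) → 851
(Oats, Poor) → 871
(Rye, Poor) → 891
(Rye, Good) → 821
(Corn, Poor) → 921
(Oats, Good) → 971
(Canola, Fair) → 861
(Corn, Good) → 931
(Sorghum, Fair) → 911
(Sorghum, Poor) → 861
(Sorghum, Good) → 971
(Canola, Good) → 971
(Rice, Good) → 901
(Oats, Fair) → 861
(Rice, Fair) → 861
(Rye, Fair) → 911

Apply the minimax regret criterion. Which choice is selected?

Column bests: Poor=931, Fair=921, Good=971.
Sorghum regrets: 70, 10, 0 → max 70
Corn regrets: 10, 0, 40 → max 40
Canola regrets: 0, 60, 0 → max 60
Rye regrets: 40, 10, 150 → max 150
Rice regrets: 80, 60, 70 → max 80
Oats regrets: 60, 60, 0 → max 60
Smallest max regret = 40 → Corn.

Corn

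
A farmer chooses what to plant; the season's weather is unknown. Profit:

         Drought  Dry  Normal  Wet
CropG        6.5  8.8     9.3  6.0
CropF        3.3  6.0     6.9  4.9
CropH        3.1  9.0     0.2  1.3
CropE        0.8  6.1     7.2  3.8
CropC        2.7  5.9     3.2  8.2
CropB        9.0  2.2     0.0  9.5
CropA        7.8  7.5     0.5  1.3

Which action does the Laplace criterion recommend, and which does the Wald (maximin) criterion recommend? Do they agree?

laplace → CropG; maximin → CropG (agree)

Row averages: CropG=7.65, CropF=5.275, CropH=3.4, CropE=4.475, CropC=5, CropB=5.175, CropA=4.275
Highest average = 7.65 → CropG.
Row minima: CropG=6.0, CropF=3.3, CropH=0.2, CropE=0.8, CropC=2.7, CropB=0.0, CropA=0.5
Best worst-case = 6.0 → CropG.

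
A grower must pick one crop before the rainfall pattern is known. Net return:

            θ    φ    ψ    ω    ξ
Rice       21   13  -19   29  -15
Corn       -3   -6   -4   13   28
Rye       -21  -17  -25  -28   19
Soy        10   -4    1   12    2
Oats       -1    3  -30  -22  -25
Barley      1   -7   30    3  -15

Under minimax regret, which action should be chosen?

Column bests: θ=21, φ=13, ψ=30, ω=29, ξ=28.
Rice regrets: 0, 0, 49, 0, 43 → max 49
Corn regrets: 24, 19, 34, 16, 0 → max 34
Rye regrets: 42, 30, 55, 57, 9 → max 57
Soy regrets: 11, 17, 29, 17, 26 → max 29
Oats regrets: 22, 10, 60, 51, 53 → max 60
Barley regrets: 20, 20, 0, 26, 43 → max 43
Smallest max regret = 29 → Soy.

Soy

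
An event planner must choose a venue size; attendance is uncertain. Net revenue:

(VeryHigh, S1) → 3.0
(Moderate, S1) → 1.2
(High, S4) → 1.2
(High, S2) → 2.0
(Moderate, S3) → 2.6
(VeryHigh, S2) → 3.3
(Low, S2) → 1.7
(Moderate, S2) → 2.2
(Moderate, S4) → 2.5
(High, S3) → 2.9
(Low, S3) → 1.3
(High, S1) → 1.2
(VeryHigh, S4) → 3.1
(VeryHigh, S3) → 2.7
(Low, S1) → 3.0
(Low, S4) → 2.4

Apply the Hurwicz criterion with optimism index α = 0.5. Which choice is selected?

Low: 0.5·3.0 + 0.5·1.3 = 2.15
Moderate: 0.5·2.6 + 0.5·1.2 = 1.9
High: 0.5·2.9 + 0.5·1.2 = 2.05
VeryHigh: 0.5·3.3 + 0.5·2.7 = 3
Highest Hurwicz score = 3 → VeryHigh.

VeryHigh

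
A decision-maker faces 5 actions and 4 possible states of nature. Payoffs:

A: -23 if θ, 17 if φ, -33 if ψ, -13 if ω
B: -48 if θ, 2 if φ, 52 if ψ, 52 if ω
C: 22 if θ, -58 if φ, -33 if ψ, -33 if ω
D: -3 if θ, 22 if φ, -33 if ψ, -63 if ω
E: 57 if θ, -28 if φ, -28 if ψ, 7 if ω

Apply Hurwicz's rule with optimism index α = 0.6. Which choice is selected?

E

A: 0.6·17 + 0.4·(-33) = -3
B: 0.6·52 + 0.4·(-48) = 12
C: 0.6·22 + 0.4·(-58) = -10
D: 0.6·22 + 0.4·(-63) = -12
E: 0.6·57 + 0.4·(-28) = 23
Highest Hurwicz score = 23 → E.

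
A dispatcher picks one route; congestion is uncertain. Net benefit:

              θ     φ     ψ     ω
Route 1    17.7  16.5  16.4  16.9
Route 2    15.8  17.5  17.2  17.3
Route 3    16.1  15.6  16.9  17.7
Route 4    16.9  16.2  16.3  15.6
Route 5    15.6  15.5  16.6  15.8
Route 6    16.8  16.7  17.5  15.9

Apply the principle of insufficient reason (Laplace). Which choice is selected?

Row averages: Route 1=16.875, Route 2=16.95, Route 3=16.575, Route 4=16.25, Route 5=15.875, Route 6=16.725
Highest average = 16.95 → Route 2.

Route 2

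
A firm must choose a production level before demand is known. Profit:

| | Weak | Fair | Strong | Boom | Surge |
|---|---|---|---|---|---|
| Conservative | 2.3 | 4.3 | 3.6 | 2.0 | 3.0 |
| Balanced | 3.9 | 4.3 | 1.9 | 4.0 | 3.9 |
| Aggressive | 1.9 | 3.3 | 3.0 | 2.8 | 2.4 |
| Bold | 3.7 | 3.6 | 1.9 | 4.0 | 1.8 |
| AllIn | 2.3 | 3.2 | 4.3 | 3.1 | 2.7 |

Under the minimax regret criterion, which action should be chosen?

Column bests: Weak=3.9, Fair=4.3, Strong=4.3, Boom=4.0, Surge=3.9.
Conservative regrets: 1.6, 0.0, 0.7, 2.0, 0.9 → max 2.0
Balanced regrets: 0.0, 0.0, 2.4, 0.0, 0.0 → max 2.4
Aggressive regrets: 2.0, 1.0, 1.3, 1.2, 1.5 → max 2.0
Bold regrets: 0.2, 0.7, 2.4, 0.0, 2.1 → max 2.4
AllIn regrets: 1.6, 1.1, 0.0, 0.9, 1.2 → max 1.6
Smallest max regret = 1.6 → AllIn.

AllIn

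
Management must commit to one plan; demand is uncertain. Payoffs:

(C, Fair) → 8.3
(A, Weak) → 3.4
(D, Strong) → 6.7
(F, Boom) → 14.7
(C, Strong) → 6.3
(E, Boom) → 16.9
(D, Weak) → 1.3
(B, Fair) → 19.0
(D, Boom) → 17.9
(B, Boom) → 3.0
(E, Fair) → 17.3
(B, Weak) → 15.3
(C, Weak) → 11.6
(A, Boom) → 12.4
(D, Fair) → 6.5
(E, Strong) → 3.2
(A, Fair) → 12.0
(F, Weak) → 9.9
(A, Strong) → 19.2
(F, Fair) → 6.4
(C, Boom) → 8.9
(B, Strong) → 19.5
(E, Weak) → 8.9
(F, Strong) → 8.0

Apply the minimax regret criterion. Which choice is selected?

Column bests: Weak=15.3, Fair=19.0, Strong=19.5, Boom=17.9.
A regrets: 11.9, 7.0, 0.3, 5.5 → max 11.9
B regrets: 0.0, 0.0, 0.0, 14.9 → max 14.9
C regrets: 3.7, 10.7, 13.2, 9.0 → max 13.2
D regrets: 14.0, 12.5, 12.8, 0.0 → max 14.0
E regrets: 6.4, 1.7, 16.3, 1.0 → max 16.3
F regrets: 5.4, 12.6, 11.5, 3.2 → max 12.6
Smallest max regret = 11.9 → A.

A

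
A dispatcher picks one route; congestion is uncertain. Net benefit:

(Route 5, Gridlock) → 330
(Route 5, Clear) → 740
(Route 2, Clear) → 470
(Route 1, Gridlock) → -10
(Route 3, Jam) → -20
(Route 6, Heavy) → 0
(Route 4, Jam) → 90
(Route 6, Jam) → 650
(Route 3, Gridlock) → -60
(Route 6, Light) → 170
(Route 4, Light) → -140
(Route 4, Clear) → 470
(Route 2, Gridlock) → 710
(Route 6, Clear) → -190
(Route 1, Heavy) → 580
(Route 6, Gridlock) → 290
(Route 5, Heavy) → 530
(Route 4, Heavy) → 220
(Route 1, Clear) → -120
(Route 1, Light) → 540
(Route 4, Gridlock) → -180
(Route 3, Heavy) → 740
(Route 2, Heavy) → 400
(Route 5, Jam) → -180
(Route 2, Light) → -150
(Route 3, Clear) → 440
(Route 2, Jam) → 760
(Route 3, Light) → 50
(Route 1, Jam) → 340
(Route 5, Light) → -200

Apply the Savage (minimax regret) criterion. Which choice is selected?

Column bests: Clear=740, Light=540, Heavy=740, Jam=760, Gridlock=710.
Route 1 regrets: 860, 0, 160, 420, 720 → max 860
Route 2 regrets: 270, 690, 340, 0, 0 → max 690
Route 3 regrets: 300, 490, 0, 780, 770 → max 780
Route 4 regrets: 270, 680, 520, 670, 890 → max 890
Route 5 regrets: 0, 740, 210, 940, 380 → max 940
Route 6 regrets: 930, 370, 740, 110, 420 → max 930
Smallest max regret = 690 → Route 2.

Route 2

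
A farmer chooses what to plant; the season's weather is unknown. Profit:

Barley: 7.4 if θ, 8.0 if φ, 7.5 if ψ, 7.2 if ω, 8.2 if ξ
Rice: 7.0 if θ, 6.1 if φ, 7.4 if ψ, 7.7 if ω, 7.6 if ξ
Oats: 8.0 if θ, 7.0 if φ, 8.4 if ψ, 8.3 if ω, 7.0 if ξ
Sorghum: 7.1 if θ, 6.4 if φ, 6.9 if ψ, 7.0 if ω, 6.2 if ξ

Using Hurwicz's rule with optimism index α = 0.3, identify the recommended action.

Barley: 0.3·8.2 + 0.7·7.2 = 7.5
Rice: 0.3·7.7 + 0.7·6.1 = 6.58
Oats: 0.3·8.4 + 0.7·7.0 = 7.42
Sorghum: 0.3·7.1 + 0.7·6.2 = 6.47
Highest Hurwicz score = 7.5 → Barley.

Barley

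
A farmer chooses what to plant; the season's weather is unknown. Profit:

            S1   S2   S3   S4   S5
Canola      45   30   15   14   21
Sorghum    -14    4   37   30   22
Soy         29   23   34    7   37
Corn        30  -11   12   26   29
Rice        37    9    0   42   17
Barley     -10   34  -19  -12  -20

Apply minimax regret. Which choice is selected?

Column bests: S1=45, S2=34, S3=37, S4=42, S5=37.
Canola regrets: 0, 4, 22, 28, 16 → max 28
Sorghum regrets: 59, 30, 0, 12, 15 → max 59
Soy regrets: 16, 11, 3, 35, 0 → max 35
Corn regrets: 15, 45, 25, 16, 8 → max 45
Rice regrets: 8, 25, 37, 0, 20 → max 37
Barley regrets: 55, 0, 56, 54, 57 → max 57
Smallest max regret = 28 → Canola.

Canola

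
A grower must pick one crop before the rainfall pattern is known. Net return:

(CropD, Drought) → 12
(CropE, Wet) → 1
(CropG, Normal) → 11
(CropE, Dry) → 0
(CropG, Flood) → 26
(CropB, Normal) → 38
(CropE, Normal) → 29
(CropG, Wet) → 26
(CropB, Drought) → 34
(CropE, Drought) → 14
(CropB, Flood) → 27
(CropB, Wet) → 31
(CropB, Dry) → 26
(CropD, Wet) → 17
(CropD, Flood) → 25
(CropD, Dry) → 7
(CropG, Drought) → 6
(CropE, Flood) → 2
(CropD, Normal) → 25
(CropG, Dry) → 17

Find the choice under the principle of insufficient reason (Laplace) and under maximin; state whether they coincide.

Row averages: CropB=31.2, CropE=9.2, CropG=17.2, CropD=17.2
Highest average = 31.2 → CropB.
Row minima: CropB=26, CropE=0, CropG=6, CropD=7
Best worst-case = 26 → CropB.

laplace → CropB; maximin → CropB (agree)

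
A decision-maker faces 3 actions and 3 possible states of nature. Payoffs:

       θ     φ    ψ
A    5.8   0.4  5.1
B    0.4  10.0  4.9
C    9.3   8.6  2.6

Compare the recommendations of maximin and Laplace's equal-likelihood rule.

Row minima: A=0.4, B=0.4, C=2.6
Best worst-case = 2.6 → C.
Row averages: A=113/30, B=5.1, C=41/6
Highest average = 41/6 → C.

maximin → C; laplace → C (agree)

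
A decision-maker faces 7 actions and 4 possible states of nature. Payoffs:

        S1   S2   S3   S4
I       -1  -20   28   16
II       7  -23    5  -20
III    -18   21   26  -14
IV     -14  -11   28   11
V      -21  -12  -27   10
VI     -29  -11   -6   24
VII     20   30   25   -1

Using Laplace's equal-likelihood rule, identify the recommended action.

Row averages: I=5.75, II=-7.75, III=3.75, IV=3.5, V=-12.5, VI=-5.5, VII=18.5
Highest average = 18.5 → VII.

VII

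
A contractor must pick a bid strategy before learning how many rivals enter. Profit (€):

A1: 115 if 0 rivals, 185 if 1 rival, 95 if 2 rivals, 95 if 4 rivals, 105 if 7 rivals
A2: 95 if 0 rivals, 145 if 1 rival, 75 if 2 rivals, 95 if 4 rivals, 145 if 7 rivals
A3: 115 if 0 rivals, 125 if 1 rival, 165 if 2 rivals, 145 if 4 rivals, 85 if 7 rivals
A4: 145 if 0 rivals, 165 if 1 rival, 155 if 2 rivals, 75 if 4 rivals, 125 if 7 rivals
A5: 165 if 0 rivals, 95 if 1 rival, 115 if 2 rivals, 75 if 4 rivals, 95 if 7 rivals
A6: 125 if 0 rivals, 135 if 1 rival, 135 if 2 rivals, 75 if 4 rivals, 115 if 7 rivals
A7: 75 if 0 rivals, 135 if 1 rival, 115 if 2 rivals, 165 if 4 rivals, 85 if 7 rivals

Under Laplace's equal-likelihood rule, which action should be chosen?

A4

Row averages: A1=119, A2=111, A3=127, A4=133, A5=109, A6=117, A7=115
Highest average = 133 → A4.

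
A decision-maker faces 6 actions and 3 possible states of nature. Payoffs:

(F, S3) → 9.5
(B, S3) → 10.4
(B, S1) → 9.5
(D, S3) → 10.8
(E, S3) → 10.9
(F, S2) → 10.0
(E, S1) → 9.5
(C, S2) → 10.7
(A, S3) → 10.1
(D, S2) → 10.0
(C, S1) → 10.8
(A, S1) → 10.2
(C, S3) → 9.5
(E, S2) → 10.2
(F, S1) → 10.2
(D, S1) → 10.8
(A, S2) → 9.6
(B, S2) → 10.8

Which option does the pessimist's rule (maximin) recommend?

D

Row minima: A=9.6, B=9.5, C=9.5, D=10.0, E=9.5, F=9.5
Best worst-case = 10.0 → D.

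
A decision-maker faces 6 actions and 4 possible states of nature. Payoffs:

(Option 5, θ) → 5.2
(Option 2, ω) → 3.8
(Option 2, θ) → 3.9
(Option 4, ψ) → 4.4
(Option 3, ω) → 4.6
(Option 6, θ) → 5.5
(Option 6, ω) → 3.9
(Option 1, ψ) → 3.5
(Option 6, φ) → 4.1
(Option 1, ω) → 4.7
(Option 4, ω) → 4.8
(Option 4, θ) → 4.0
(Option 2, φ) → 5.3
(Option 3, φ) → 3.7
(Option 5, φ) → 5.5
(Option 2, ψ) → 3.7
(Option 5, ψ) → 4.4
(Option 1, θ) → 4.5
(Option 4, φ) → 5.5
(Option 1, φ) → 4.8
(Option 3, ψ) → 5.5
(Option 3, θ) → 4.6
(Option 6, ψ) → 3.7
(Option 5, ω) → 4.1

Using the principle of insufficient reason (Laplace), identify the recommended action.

Row averages: Option 1=4.375, Option 2=4.175, Option 3=4.6, Option 4=4.675, Option 5=4.8, Option 6=4.3
Highest average = 4.8 → Option 5.

Option 5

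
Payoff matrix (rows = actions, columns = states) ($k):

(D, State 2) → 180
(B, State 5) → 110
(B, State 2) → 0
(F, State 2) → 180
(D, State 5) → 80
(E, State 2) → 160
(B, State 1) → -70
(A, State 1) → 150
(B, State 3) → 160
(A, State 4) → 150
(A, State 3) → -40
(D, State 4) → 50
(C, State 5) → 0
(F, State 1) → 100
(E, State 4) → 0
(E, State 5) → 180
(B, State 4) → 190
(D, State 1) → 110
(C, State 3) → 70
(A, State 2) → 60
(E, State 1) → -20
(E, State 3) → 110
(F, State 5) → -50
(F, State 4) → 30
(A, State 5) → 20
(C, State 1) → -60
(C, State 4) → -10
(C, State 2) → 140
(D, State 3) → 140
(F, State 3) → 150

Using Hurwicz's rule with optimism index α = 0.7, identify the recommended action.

D

A: 0.7·150 + 0.3·(-40) = 93
B: 0.7·190 + 0.3·(-70) = 112
C: 0.7·140 + 0.3·(-60) = 80
D: 0.7·180 + 0.3·50 = 141
E: 0.7·180 + 0.3·(-20) = 120
F: 0.7·180 + 0.3·(-50) = 111
Highest Hurwicz score = 141 → D.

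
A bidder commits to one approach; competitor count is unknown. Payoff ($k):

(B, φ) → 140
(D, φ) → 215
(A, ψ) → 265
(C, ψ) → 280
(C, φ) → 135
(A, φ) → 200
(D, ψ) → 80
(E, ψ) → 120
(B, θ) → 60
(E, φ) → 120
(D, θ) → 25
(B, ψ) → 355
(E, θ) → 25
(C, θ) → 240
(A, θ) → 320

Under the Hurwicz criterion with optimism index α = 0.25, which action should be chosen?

A: 0.25·320 + 0.75·200 = 230
B: 0.25·355 + 0.75·60 = 133.75
C: 0.25·280 + 0.75·135 = 171.25
D: 0.25·215 + 0.75·25 = 72.5
E: 0.25·120 + 0.75·25 = 48.75
Highest Hurwicz score = 230 → A.

A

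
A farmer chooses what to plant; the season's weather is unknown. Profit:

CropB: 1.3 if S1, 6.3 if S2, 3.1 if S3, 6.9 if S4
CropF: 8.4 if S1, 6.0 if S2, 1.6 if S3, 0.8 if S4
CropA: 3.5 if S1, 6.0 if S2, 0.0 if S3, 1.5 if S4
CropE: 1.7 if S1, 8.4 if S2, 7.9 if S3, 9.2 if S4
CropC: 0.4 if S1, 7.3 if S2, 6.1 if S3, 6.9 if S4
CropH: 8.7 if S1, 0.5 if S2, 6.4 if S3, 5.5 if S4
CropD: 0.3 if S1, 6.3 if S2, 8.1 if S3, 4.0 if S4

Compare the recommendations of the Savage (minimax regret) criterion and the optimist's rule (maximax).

Column bests: S1=8.7, S2=8.4, S3=8.1, S4=9.2.
CropB regrets: 7.4, 2.1, 5.0, 2.3 → max 7.4
CropF regrets: 0.3, 2.4, 6.5, 8.4 → max 8.4
CropA regrets: 5.2, 2.4, 8.1, 7.7 → max 8.1
CropE regrets: 7.0, 0.0, 0.2, 0.0 → max 7.0
CropC regrets: 8.3, 1.1, 2.0, 2.3 → max 8.3
CropH regrets: 0.0, 7.9, 1.7, 3.7 → max 7.9
CropD regrets: 8.4, 2.1, 0.0, 5.2 → max 8.4
Smallest max regret = 7.0 → CropE.
Row maxima: CropB=6.9, CropF=8.4, CropA=6.0, CropE=9.2, CropC=7.3, CropH=8.7, CropD=8.1
Best best-case = 9.2 → CropE.

minimax regret → CropE; maximax → CropE (agree)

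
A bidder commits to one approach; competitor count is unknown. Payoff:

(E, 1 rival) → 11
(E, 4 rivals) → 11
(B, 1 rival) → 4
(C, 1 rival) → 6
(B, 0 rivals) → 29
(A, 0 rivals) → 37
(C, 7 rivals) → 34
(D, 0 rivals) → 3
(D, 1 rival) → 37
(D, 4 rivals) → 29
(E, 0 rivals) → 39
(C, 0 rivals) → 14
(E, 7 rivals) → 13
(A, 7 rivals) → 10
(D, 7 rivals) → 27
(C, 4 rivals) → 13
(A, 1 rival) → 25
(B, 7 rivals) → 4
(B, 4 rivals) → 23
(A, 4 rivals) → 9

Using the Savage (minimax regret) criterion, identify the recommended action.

A

Column bests: 0 rivals=39, 1 rival=37, 4 rivals=29, 7 rivals=34.
A regrets: 2, 12, 20, 24 → max 24
B regrets: 10, 33, 6, 30 → max 33
C regrets: 25, 31, 16, 0 → max 31
D regrets: 36, 0, 0, 7 → max 36
E regrets: 0, 26, 18, 21 → max 26
Smallest max regret = 24 → A.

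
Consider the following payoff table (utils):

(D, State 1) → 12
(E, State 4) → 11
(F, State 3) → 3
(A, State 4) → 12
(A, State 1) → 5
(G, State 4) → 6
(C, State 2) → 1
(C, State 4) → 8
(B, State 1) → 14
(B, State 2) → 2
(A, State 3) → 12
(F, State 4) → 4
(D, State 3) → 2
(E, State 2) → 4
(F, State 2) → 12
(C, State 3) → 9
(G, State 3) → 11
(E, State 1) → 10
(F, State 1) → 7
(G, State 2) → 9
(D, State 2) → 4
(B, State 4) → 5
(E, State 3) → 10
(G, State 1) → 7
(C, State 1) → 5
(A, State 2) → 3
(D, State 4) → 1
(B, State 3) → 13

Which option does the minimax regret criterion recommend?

Column bests: State 1=14, State 2=12, State 3=13, State 4=12.
A regrets: 9, 9, 1, 0 → max 9
B regrets: 0, 10, 0, 7 → max 10
C regrets: 9, 11, 4, 4 → max 11
D regrets: 2, 8, 11, 11 → max 11
E regrets: 4, 8, 3, 1 → max 8
F regrets: 7, 0, 10, 8 → max 10
G regrets: 7, 3, 2, 6 → max 7
Smallest max regret = 7 → G.

G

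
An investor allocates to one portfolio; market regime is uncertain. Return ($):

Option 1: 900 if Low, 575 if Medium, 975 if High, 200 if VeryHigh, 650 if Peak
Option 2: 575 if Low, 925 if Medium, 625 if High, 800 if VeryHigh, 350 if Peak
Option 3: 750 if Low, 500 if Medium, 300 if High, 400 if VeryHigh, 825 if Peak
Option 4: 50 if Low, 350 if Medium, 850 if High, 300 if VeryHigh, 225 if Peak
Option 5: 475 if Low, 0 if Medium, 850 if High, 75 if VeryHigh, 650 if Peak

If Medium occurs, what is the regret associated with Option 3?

425

Best payoff under Medium is 925.
Regret = 925 − 500 = 425.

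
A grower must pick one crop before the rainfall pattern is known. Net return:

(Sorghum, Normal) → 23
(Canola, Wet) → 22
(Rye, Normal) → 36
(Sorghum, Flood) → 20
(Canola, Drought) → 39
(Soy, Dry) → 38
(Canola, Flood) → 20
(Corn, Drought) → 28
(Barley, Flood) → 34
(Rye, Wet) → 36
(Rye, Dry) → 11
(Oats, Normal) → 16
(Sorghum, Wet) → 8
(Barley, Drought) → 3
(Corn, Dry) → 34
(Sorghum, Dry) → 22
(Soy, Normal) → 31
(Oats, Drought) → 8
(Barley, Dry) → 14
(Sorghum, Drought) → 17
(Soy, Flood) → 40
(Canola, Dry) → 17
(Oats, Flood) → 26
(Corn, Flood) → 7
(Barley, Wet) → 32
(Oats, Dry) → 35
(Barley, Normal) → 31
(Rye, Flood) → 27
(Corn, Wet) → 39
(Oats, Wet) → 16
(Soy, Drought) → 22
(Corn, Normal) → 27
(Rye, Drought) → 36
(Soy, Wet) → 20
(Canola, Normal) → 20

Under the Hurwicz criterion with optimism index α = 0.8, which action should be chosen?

Corn: 0.8·39 + 0.2·7 = 32.6
Soy: 0.8·40 + 0.2·20 = 36
Sorghum: 0.8·23 + 0.2·8 = 20
Canola: 0.8·39 + 0.2·17 = 34.6
Barley: 0.8·34 + 0.2·3 = 27.8
Rye: 0.8·36 + 0.2·11 = 31
Oats: 0.8·35 + 0.2·8 = 29.6
Highest Hurwicz score = 36 → Soy.

Soy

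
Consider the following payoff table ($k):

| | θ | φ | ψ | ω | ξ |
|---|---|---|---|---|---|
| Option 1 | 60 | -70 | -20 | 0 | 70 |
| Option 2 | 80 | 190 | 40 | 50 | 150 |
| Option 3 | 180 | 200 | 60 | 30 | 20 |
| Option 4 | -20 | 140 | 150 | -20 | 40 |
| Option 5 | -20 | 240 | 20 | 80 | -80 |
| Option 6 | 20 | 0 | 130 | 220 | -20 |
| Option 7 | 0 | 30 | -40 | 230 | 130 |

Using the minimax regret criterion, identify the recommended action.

Option 2

Column bests: θ=180, φ=240, ψ=150, ω=230, ξ=150.
Option 1 regrets: 120, 310, 170, 230, 80 → max 310
Option 2 regrets: 100, 50, 110, 180, 0 → max 180
Option 3 regrets: 0, 40, 90, 200, 130 → max 200
Option 4 regrets: 200, 100, 0, 250, 110 → max 250
Option 5 regrets: 200, 0, 130, 150, 230 → max 230
Option 6 regrets: 160, 240, 20, 10, 170 → max 240
Option 7 regrets: 180, 210, 190, 0, 20 → max 210
Smallest max regret = 180 → Option 2.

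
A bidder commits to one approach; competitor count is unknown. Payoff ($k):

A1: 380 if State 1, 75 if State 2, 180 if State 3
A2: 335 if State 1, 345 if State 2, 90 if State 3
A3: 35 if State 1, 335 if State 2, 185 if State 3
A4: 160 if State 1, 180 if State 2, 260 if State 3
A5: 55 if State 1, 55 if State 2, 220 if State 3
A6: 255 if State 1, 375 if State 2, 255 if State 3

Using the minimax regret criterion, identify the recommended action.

Column bests: State 1=380, State 2=375, State 3=260.
A1 regrets: 0, 300, 80 → max 300
A2 regrets: 45, 30, 170 → max 170
A3 regrets: 345, 40, 75 → max 345
A4 regrets: 220, 195, 0 → max 220
A5 regrets: 325, 320, 40 → max 325
A6 regrets: 125, 0, 5 → max 125
Smallest max regret = 125 → A6.

A6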